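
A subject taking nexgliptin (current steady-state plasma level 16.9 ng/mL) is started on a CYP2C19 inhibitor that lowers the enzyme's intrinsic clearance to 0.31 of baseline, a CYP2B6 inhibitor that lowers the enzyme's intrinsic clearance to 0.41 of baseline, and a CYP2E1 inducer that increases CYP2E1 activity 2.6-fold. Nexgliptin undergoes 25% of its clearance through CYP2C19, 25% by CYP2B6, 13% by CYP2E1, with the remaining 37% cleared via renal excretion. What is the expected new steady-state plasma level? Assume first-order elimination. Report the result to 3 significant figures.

CYP2C19: 0.25 × 0.31 = 0.0775
CYP2B6: 0.25 × 0.41 = 0.1025
CYP2E1: 0.13 × 2.6 = 0.338
Other: 0.37 (unchanged)
New clearance relative to baseline: 0.0775 + 0.1025 + 0.338 + 0.37 = 0.888.
Steady-state plasma level ∝ 1/CL: new value = 16.9 / 0.888 = 19.0 ng/mL.

19.0 ng/mL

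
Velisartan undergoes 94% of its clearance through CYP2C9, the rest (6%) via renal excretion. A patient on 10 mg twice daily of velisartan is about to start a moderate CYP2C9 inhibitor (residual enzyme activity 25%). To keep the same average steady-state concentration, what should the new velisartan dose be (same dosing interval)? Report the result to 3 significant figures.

The CYP2C9 pathway (94% of clearance) drops to 0.25× activity: 0.94 × 0.25 = 0.235.
Non-CYP routes (6%) are unchanged.
CL_new/CL_old = 0.235 + 0.06 = 0.295.
To maintain the same steady-state level, dose must scale with clearance: new dose = 10 × 0.295 = 2.95 mg.

2.95 mg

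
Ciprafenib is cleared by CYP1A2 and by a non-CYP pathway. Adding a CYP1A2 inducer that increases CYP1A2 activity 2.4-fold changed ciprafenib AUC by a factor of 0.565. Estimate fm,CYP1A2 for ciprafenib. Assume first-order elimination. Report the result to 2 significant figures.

0.55

CL'/CL = 1 / 0.565 = 1.77
2.4·fm + (1 − fm) = 1.77
fm = (1.77 − 1) / (2.4 − 1) = 0.55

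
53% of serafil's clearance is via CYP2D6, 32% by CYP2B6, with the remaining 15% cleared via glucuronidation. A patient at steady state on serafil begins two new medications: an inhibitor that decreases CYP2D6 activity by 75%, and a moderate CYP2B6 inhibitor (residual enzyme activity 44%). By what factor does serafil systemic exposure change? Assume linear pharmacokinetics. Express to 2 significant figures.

The CYP2D6 pathway (53% of clearance) is reduced to 0.25× activity: 0.53 × 0.25 = 0.1325.
The CYP2B6 pathway (32% of clearance) drops to 0.44× activity: 0.32 × 0.44 = 0.1408.
Non-CYP routes (15%) are unchanged.
New clearance relative to baseline: 0.1325 + 0.1408 + 0.15 = 0.4233.
Net systemic exposure ratio = 1 / 0.4233 = 2.4.

2.4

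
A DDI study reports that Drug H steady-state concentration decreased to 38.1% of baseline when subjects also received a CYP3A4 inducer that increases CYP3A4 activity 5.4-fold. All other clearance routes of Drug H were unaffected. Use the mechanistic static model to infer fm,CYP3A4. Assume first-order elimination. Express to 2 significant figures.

CL'/CL = 1 / 0.381 = 2.625
5.4·fm + (1 − fm) = 2.625
fm = (2.625 − 1) / (5.4 − 1) = 0.37

0.37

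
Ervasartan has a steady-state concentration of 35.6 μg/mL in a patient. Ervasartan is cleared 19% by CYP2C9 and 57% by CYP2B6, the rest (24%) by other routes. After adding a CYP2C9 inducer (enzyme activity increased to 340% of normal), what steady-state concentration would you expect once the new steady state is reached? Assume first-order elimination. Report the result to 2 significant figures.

The CYP2C9 pathway (19% of clearance) increases to 3.4× activity: 0.19 × 3.4 = 0.646.
CYP2B6 (57%) and the residual 24% are unaffected.
Relative clearance = 0.646 + 0.57 + 0.24 = 1.456.
New steady-state concentration = baseline ÷ relative clearance = 35.6 / 1.456 = 24 μg/mL.

24 μg/mL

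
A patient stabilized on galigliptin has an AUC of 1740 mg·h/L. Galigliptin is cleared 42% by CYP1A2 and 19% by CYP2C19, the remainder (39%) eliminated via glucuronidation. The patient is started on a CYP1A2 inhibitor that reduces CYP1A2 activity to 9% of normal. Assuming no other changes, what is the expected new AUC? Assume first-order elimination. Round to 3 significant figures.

The CYP1A2 pathway (42% of clearance) is reduced to 0.09× activity: 0.42 × 0.09 = 0.0378.
CYP2C19 (19%) and the residual 39% are unaffected.
Relative clearance = 0.0378 + 0.19 + 0.39 = 0.6178.
AUC ∝ 1/CL, so new value = 1740 / 0.6178 = 2.82 × 10³ mg·h/L.

2.82 × 10³ mg·h/L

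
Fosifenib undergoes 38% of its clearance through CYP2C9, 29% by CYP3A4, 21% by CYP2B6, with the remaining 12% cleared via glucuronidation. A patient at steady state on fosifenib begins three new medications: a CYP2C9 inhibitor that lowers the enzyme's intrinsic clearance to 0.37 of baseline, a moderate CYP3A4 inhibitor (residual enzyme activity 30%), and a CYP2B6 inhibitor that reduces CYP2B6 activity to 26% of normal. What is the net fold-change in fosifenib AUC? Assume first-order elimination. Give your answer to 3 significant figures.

CYP2C9: 0.38 × 0.37 = 0.1406
CYP3A4: 0.29 × 0.3 = 0.087
CYP2B6: 0.21 × 0.26 = 0.0546
Other: 0.12 (unchanged)
CL_new/CL_old = 0.1406 + 0.087 + 0.0546 + 0.12 = 0.4022.
Net AUC ratio = 1 / 0.4022 = 2.49.

2.49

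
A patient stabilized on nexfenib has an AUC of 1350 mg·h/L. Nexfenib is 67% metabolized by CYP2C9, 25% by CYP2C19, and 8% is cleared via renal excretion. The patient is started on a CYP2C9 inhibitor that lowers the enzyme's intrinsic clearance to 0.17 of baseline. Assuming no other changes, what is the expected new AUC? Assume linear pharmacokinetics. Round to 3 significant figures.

3.04 × 10³ mg·h/L

CYP2C9: 0.67 × 0.17 = 0.1139
CYP2C19: 0.25 (unchanged)
Other: 0.08 (unchanged)
Relative clearance = 0.1139 + 0.25 + 0.08 = 0.4439.
With dosing unchanged, AUC scales as 1/CL: 1350 / 0.4439 = 3.04 × 10³ mg·h/L.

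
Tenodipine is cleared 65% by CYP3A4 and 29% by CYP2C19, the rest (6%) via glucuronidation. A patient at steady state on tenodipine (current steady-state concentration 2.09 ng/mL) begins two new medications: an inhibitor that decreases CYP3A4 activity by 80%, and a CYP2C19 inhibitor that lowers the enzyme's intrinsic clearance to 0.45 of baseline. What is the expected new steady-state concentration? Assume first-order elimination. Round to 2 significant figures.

The CYP3A4 pathway (65% of clearance) drops to 0.2× activity: 0.65 × 0.2 = 0.13.
The CYP2C19 pathway (29% of clearance) falls to 0.45× activity: 0.29 × 0.45 = 0.1305.
The remaining 6% of clearance is unaffected.
CL_new/CL_old = 0.13 + 0.1305 + 0.06 = 0.3205.
New steady-state concentration = 2.09 / 0.3205 = 6.5 ng/mL (concentration scales inversely with clearance).

6.5 ng/mL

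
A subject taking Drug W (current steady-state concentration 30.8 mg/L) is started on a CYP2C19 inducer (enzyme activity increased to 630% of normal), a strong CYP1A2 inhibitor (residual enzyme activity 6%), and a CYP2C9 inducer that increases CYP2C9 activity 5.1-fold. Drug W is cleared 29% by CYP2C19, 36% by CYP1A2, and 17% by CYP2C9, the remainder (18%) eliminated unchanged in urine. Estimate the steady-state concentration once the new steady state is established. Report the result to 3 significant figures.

The CYP2C19 pathway (29% of clearance) is boosted to 6.3× activity: 0.29 × 6.3 = 1.827.
The CYP1A2 pathway (36% of clearance) falls to 0.06× activity: 0.36 × 0.06 = 0.0216.
The CYP2C9 pathway (17% of clearance) rises to 5.1× activity: 0.17 × 5.1 = 0.867.
The remaining 18% of clearance is unaffected.
CL_new/CL_old = 1.827 + 0.0216 + 0.867 + 0.18 = 2.8956.
Steady-state concentration ∝ 1/CL: new value = 30.8 / 2.8956 = 10.6 mg/L.

10.6 mg/L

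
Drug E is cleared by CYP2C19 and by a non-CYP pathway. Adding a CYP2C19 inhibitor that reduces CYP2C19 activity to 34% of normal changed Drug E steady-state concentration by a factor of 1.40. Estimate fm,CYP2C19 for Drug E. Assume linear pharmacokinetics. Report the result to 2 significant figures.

0.43

CL'/CL = 1 / 1.40 = 0.7143
0.34·fm + (1 − fm) = 0.7143
fm = (0.7143 − 1) / (0.34 − 1) = 0.43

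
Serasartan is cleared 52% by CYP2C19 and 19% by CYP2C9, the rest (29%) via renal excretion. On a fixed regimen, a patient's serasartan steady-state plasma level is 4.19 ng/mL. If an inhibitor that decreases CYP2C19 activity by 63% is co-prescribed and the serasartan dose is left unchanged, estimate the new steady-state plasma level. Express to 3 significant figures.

CYP2C19: 0.52 × 0.37 = 0.1924
CYP2C9: 0.19 (unchanged)
Other: 0.29 (unchanged)
New clearance relative to baseline: 0.1924 + 0.19 + 0.29 = 0.6724.
With dosing unchanged, steady-state plasma level scales as 1/CL: 4.19 / 0.6724 = 6.23 ng/mL.

6.23 ng/mL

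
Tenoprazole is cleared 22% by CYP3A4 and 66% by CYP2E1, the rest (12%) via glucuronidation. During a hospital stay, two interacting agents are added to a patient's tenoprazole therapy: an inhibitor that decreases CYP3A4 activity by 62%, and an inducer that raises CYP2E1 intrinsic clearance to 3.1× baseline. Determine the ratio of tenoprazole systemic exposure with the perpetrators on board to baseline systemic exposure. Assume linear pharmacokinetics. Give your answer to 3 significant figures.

0.445

The CYP3A4 pathway (22% of clearance) falls to 0.38× activity: 0.22 × 0.38 = 0.0836.
The CYP2E1 pathway (66% of clearance) increases to 3.1× activity: 0.66 × 3.1 = 2.046.
Non-CYP routes (12%) are unchanged.
Relative clearance = 0.0836 + 2.046 + 0.12 = 2.2496.
Net systemic exposure ratio = 1 / 2.2496 = 0.445.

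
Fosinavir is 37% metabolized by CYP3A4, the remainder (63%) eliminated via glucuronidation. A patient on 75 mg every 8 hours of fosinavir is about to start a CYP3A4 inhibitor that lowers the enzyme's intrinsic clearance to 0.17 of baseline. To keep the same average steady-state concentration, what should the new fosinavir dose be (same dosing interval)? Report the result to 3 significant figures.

52.0 mg

The CYP3A4 pathway (37% of clearance) is reduced to 0.17× activity: 0.37 × 0.17 = 0.0629.
Non-CYP routes (63%) are unchanged.
CL_new/CL_old = 0.0629 + 0.63 = 0.6929.
Css,avg = (dose rate)/CL, so holding Css fixed requires dose ∝ CL: 75 × 0.6929 = 52.0 mg.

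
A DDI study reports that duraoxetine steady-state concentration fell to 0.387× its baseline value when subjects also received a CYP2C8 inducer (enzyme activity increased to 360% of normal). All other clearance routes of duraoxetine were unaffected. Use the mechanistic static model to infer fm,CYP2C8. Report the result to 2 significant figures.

Let fm be the CYP2C8 fraction. New clearance relative to baseline = fm × 3.6 + (1 − fm).
Steady-state concentration ratio = 1 / (new CL fraction), so new CL fraction = 1 / 0.387 = 2.584.
fm × 3.6 + 1 − fm = 2.584  ⇒  fm × (3.6 − 1) = 1.584  ⇒  fm = 0.61.

0.61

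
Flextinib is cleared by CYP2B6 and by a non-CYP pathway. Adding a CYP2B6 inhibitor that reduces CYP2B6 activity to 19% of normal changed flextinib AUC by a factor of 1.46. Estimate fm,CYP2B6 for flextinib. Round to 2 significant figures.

Write x for the fraction cleared via CYP2B6. The observed AUC change means clearance fell to 1/1.46 = 0.6849 of baseline.
Only the CYP2B6 route changed, so 0.6849 = x·0.19 + (1 − x), giving x = 0.39.

0.39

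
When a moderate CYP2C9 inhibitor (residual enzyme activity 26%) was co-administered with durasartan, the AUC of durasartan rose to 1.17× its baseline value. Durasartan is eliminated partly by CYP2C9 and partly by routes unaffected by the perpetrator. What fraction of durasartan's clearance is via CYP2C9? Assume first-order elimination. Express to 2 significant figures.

0.20

Write x for the fraction cleared via CYP2C9. The observed AUC change means clearance fell to 1/1.17 = 0.8547 of baseline.
Setting x·0.26 + (1 − x) = 0.8547 and solving: x = (0.8547 − 1)/(0.26 − 1) = 0.20.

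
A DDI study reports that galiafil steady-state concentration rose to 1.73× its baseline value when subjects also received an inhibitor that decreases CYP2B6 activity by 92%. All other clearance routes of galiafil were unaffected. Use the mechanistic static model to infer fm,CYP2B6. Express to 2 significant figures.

CL'/CL = 1 / 1.73 = 0.578
0.08·fm + (1 − fm) = 0.578
fm = (0.578 − 1) / (0.08 − 1) = 0.46

0.46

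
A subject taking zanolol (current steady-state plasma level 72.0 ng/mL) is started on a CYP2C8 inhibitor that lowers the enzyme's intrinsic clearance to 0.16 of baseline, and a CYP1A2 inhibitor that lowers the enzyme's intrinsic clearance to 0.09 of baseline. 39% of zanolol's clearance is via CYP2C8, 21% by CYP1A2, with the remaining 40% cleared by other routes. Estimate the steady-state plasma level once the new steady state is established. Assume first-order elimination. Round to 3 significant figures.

CYP2C8: 0.39 × 0.16 = 0.0624
CYP1A2: 0.21 × 0.09 = 0.0189
Other: 0.4 (unchanged)
New clearance relative to baseline: 0.0624 + 0.0189 + 0.4 = 0.4813.
New steady-state plasma level = 72.0 / 0.4813 = 150 ng/mL (concentration scales inversely with clearance).

150 ng/mL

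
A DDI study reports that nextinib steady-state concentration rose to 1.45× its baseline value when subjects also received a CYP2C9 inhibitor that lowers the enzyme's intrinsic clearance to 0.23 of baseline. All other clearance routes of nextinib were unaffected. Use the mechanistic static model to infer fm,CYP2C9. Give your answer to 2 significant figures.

0.40

CL'/CL = 1 / 1.45 = 0.6897
0.23·fm + (1 − fm) = 0.6897
fm = (0.6897 − 1) / (0.23 − 1) = 0.40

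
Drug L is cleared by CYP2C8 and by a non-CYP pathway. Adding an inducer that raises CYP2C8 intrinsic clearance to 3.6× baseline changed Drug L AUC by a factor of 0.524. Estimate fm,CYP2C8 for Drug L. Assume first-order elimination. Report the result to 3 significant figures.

0.349

Let fm be the CYP2C8 fraction. New clearance relative to baseline = fm × 3.6 + (1 − fm).
AUC ratio = 1 / (new CL fraction), so new CL fraction = 1 / 0.524 = 1.908.
fm × 3.6 + 1 − fm = 1.908  ⇒  fm × (3.6 − 1) = 0.9084  ⇒  fm = 0.349.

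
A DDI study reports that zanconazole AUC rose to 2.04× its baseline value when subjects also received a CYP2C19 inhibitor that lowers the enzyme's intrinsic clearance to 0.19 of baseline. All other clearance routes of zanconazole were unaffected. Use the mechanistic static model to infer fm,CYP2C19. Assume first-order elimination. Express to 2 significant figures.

0.63

CL'/CL = 1 / 2.04 = 0.4902
0.19·fm + (1 − fm) = 0.4902
fm = (0.4902 − 1) / (0.19 − 1) = 0.63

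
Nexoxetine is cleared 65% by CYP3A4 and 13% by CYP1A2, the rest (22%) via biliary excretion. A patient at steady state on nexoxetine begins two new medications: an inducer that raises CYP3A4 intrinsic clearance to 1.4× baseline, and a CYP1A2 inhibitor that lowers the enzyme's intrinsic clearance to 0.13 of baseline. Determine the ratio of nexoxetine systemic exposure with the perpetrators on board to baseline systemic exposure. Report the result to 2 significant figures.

0.87

The CYP3A4 pathway (65% of clearance) increases to 1.4× activity: 0.65 × 1.4 = 0.91.
The CYP1A2 pathway (13% of clearance) is reduced to 0.13× activity: 0.13 × 0.13 = 0.0169.
The remaining 22% of clearance is unaffected.
New clearance relative to baseline: 0.91 + 0.0169 + 0.22 = 1.1469.
Systemic exposure ∝ 1/CL: fold-change = 1 / 1.1469 = 0.87.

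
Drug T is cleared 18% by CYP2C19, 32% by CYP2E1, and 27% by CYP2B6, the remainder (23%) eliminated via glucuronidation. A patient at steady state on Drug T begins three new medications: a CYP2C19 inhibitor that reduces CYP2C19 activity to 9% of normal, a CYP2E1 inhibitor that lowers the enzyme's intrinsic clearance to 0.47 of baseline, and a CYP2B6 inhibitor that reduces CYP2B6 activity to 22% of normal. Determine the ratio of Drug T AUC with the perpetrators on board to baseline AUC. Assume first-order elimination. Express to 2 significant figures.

2.2

The CYP2C19 pathway (18% of clearance) is reduced to 0.09× activity: 0.18 × 0.09 = 0.0162.
The CYP2E1 pathway (32% of clearance) falls to 0.47× activity: 0.32 × 0.47 = 0.1504.
The CYP2B6 pathway (27% of clearance) is reduced to 0.22× activity: 0.27 × 0.22 = 0.0594.
The remaining 23% of clearance is unaffected.
New clearance relative to baseline: 0.0162 + 0.1504 + 0.0594 + 0.23 = 0.456.
Because AUC varies inversely with clearance, the combined effect is 1 / 0.456 = 2.2.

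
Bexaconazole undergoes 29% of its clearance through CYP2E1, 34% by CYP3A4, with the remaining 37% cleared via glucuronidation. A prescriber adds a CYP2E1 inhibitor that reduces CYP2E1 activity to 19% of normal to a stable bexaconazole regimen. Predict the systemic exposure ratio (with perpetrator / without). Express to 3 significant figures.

CYP2E1: 0.29 × 0.19 = 0.0551
CYP3A4: 0.34 (unchanged)
Other: 0.37 (unchanged)
Relative clearance = 0.0551 + 0.34 + 0.37 = 0.7651.
Systemic exposure ratio = CL_old/CL_new = 1 / 0.7651 = 1.31.

1.31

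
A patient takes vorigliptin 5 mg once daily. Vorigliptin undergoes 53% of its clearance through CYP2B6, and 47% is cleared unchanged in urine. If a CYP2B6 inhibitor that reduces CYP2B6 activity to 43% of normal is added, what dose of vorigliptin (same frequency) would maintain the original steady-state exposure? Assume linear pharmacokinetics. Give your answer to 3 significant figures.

3.49 mg

The CYP2B6 pathway (53% of clearance) drops to 0.43× activity: 0.53 × 0.43 = 0.2279.
Non-CYP routes (47%) are unchanged.
Relative clearance = 0.2279 + 0.47 = 0.6979.
Exposure is unchanged when dose changes in proportion to clearance. New dose = 5 mg × 0.6979 = 3.49 mg.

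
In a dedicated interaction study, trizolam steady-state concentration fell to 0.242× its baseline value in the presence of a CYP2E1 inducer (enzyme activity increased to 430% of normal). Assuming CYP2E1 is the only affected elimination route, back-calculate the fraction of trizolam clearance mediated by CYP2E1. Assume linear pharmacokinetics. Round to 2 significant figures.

CL'/CL = 1 / 0.242 = 4.132
4.3·fm + (1 − fm) = 4.132
fm = (4.132 − 1) / (4.3 − 1) = 0.95

0.95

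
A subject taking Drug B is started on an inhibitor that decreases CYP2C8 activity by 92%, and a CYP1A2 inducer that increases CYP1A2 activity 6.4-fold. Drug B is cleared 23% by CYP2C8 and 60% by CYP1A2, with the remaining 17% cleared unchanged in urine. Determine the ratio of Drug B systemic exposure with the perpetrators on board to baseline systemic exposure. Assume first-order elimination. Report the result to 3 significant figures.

0.248

CYP2C8: 0.23 × 0.08 = 0.0184
CYP1A2: 0.6 × 6.4 = 3.84
Other: 0.17 (unchanged)
CL_new/CL_old = 0.0184 + 3.84 + 0.17 = 4.0284.
Systemic exposure ∝ 1/CL: fold-change = 1 / 4.0284 = 0.248.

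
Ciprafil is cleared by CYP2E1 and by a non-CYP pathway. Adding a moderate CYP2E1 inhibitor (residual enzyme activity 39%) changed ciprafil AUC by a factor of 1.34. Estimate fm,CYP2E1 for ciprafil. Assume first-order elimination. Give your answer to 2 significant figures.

0.42

CL'/CL = 1 / 1.34 = 0.7463
0.39·fm + (1 − fm) = 0.7463
fm = (0.7463 − 1) / (0.39 − 1) = 0.42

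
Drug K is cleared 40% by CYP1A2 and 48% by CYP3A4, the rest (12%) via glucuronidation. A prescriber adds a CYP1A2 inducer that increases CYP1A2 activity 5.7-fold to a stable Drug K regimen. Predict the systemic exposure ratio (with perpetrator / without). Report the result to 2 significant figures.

The CYP1A2 pathway (40% of clearance) rises to 5.7× activity: 0.4 × 5.7 = 2.28.
CYP3A4 (48%) and the residual 12% are unaffected.
New clearance relative to baseline: 2.28 + 0.48 + 0.12 = 2.88.
Systemic exposure is inversely proportional to clearance, so the fold-change is 1 / 2.88 = 0.35.

0.35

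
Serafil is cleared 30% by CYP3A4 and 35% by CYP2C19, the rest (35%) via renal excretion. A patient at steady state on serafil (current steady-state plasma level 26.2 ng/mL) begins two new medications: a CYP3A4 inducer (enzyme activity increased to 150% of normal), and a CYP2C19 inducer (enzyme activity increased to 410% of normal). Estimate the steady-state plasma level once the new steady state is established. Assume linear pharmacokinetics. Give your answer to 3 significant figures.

The CYP3A4 pathway (30% of clearance) increases to 1.5× activity: 0.3 × 1.5 = 0.45.
The CYP2C19 pathway (35% of clearance) rises to 4.1× activity: 0.35 × 4.1 = 1.435.
Non-CYP routes (35%) are unchanged.
CL_new/CL_old = 0.45 + 1.435 + 0.35 = 2.235.
Steady-state plasma level ∝ 1/CL: new value = 26.2 / 2.235 = 11.7 ng/mL.

11.7 ng/mL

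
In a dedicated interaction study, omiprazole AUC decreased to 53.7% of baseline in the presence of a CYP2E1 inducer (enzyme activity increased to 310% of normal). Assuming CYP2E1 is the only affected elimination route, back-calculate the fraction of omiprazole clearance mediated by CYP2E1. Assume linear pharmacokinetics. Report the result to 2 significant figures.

0.41

Call the CYP2E1 fraction fm. After the interaction, CL_new/CL_old = fm × 3.1 + (1 − fm).
AUC ratio = 1 / (new CL fraction), so new CL fraction = 1 / 0.537 = 1.862.
fm × 3.1 + 1 − fm = 1.862  ⇒  fm × (3.1 − 1) = 0.8622  ⇒  fm = 0.41.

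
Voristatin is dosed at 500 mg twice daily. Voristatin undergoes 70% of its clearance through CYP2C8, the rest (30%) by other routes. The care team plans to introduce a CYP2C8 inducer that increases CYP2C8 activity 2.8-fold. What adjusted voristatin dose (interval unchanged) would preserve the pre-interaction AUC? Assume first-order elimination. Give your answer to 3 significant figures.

1.13 × 10³ mg

The CYP2C8 pathway (70% of clearance) is boosted to 2.8× activity: 0.7 × 2.8 = 1.96.
The remaining 30% of clearance is unaffected.
New clearance relative to baseline: 1.96 + 0.3 = 2.26.
Css,avg = (dose rate)/CL, so holding Css fixed requires dose ∝ CL: 500 × 2.26 = 1.13 × 10³ mg.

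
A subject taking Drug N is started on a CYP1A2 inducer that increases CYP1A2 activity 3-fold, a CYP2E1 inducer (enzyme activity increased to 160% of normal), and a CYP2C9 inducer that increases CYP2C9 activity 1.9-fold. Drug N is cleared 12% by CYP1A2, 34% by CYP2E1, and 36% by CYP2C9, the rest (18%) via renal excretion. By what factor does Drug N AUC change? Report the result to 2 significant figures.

CYP1A2: 0.12 × 3 = 0.36
CYP2E1: 0.34 × 1.6 = 0.544
CYP2C9: 0.36 × 1.9 = 0.684
Other: 0.18 (unchanged)
New clearance relative to baseline: 0.36 + 0.544 + 0.684 + 0.18 = 1.768.
AUC ∝ 1/CL: fold-change = 1 / 1.768 = 0.57.

0.57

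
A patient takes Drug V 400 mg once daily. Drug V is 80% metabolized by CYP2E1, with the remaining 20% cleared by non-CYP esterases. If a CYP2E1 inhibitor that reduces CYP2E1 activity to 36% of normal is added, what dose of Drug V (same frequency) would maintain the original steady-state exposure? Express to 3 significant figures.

195 mg

The CYP2E1 pathway (80% of clearance) falls to 0.36× activity: 0.8 × 0.36 = 0.288.
Non-CYP routes (20%) are unchanged.
New clearance relative to baseline: 0.288 + 0.2 = 0.488.
Exposure is unchanged when dose changes in proportion to clearance. New dose = 400 mg × 0.488 = 195 mg.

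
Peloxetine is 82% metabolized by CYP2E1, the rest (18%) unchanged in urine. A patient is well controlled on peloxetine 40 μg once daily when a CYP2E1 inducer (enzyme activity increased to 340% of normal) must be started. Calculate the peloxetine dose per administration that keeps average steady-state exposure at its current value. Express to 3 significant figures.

The CYP2E1 pathway (82% of clearance) is boosted to 3.4× activity: 0.82 × 3.4 = 2.788.
Non-CYP routes (18%) are unchanged.
New clearance relative to baseline: 2.788 + 0.18 = 2.968.
To maintain the same steady-state level, dose must scale with clearance: new dose = 40 × 2.968 = 119 μg.

119 μg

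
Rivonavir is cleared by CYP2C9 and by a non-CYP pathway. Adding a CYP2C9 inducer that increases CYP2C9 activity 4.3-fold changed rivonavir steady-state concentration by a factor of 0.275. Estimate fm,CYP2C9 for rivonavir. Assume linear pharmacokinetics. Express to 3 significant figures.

0.799

Call the CYP2C9 fraction fm. After the interaction, CL_new/CL_old = fm × 4.3 + (1 − fm).
Steady-state concentration ratio = 1 / (new CL fraction), so new CL fraction = 1 / 0.275 = 3.636.
fm × 4.3 + 1 − fm = 3.636  ⇒  fm × (4.3 − 1) = 2.636  ⇒  fm = 0.799.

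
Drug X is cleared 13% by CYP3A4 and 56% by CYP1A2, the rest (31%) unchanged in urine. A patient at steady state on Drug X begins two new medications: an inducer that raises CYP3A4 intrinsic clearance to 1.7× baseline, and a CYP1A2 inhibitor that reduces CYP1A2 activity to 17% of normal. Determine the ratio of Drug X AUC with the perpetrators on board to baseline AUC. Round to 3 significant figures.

The CYP3A4 pathway (13% of clearance) increases to 1.7× activity: 0.13 × 1.7 = 0.221.
The CYP1A2 pathway (56% of clearance) is reduced to 0.17× activity: 0.56 × 0.17 = 0.0952.
Non-CYP routes (31%) are unchanged.
Relative clearance = 0.221 + 0.0952 + 0.31 = 0.6262.
Net AUC ratio = 1 / 0.6262 = 1.60.

1.60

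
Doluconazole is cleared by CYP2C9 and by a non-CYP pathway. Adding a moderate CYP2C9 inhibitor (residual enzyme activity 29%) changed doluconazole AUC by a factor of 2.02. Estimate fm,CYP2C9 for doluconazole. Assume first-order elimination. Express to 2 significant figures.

Call the CYP2C9 fraction fm. After the interaction, CL_new/CL_old = fm × 0.29 + (1 − fm).
AUC ratio = 1 / (new CL fraction), so new CL fraction = 1 / 2.02 = 0.495.
fm × 0.29 + 1 − fm = 0.495  ⇒  fm × (0.29 − 1) = −0.505  ⇒  fm = 0.71.

0.71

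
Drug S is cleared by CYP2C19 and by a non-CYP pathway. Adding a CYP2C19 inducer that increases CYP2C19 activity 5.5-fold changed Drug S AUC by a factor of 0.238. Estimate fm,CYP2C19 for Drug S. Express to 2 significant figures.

Write x for the fraction cleared via CYP2C19. The observed AUC change means clearance rose to 1/0.238 = 4.202 of baseline.
Only the CYP2C19 route changed, so 4.202 = x·5.5 + (1 − x), giving x = 0.71.

0.71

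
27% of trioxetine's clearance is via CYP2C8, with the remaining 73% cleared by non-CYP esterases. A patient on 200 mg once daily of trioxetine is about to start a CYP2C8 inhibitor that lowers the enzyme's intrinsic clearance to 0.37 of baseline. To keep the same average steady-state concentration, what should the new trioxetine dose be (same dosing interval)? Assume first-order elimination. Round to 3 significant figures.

166 mg

The CYP2C8 pathway (27% of clearance) drops to 0.37× activity: 0.27 × 0.37 = 0.0999.
The remaining 73% of clearance is unaffected.
CL_new/CL_old = 0.0999 + 0.73 = 0.8299.
Css,avg = (dose rate)/CL, so holding Css fixed requires dose ∝ CL: 200 × 0.8299 = 166 mg.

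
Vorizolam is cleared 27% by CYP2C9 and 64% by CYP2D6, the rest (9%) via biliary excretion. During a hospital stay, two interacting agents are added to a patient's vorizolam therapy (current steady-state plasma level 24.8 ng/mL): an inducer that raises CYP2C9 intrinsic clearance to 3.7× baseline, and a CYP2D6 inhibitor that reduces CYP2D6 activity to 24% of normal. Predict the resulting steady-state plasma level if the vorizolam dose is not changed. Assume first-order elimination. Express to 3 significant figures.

CYP2C9: 0.27 × 3.7 = 0.999
CYP2D6: 0.64 × 0.24 = 0.1536
Other: 0.09 (unchanged)
New clearance relative to baseline: 0.999 + 0.1536 + 0.09 = 1.2426.
Steady-state plasma level ∝ 1/CL: new value = 24.8 / 1.2426 = 20.0 ng/mL.

20.0 ng/mL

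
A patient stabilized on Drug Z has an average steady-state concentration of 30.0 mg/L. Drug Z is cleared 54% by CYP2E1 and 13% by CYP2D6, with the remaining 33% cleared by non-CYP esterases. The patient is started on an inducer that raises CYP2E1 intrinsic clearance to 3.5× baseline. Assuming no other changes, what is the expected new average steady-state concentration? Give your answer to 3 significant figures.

12.8 mg/L

The CYP2E1 pathway (54% of clearance) rises to 3.5× activity: 0.54 × 3.5 = 1.89.
CYP2D6 (13%) and the residual 33% are unaffected.
Relative clearance = 1.89 + 0.13 + 0.33 = 2.35.
With dosing unchanged, average steady-state concentration scales as 1/CL: 30.0 / 2.35 = 12.8 mg/L.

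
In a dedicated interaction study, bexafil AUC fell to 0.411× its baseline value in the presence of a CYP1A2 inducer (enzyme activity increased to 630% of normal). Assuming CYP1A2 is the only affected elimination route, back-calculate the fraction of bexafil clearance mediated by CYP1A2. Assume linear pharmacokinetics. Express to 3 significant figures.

0.270

Write x for the fraction cleared via CYP1A2. The observed AUC change means clearance rose to 1/0.411 = 2.433 of baseline.
Setting x·6.3 + (1 − x) = 2.433 and solving: x = (2.433 − 1)/(6.3 − 1) = 0.270.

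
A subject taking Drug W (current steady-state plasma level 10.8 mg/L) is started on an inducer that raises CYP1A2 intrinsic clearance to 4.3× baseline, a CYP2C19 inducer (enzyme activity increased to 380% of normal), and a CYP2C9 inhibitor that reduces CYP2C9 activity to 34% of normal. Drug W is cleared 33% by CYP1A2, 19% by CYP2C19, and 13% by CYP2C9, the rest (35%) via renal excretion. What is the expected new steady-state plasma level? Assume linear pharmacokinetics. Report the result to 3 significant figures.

The CYP1A2 pathway (33% of clearance) rises to 4.3× activity: 0.33 × 4.3 = 1.419.
The CYP2C19 pathway (19% of clearance) rises to 3.8× activity: 0.19 × 3.8 = 0.722.
The CYP2C9 pathway (13% of clearance) is reduced to 0.34× activity: 0.13 × 0.34 = 0.0442.
The remaining 35% of clearance is unaffected.
CL_new/CL_old = 1.419 + 0.722 + 0.0442 + 0.35 = 2.5352.
Dividing the baseline by the relative clearance: 10.8 / 2.5352 = 4.26 mg/L.

4.26 mg/L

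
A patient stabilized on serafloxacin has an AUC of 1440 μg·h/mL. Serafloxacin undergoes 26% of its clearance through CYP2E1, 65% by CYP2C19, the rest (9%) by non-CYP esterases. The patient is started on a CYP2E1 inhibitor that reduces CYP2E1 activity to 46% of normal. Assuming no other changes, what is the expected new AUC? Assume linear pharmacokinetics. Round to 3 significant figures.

1.68 × 10³ μg·h/mL

The CYP2E1 pathway (26% of clearance) falls to 0.46× activity: 0.26 × 0.46 = 0.1196.
CYP2C19 (65%) and the residual 9% are unaffected.
New clearance relative to baseline: 0.1196 + 0.65 + 0.09 = 0.8596.
With dosing unchanged, AUC scales as 1/CL: 1440 / 0.8596 = 1.68 × 10³ μg·h/mL.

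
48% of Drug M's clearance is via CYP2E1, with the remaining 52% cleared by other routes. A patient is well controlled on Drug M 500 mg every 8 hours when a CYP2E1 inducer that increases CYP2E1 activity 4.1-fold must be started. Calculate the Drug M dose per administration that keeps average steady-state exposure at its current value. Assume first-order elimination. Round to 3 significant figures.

1.24 × 10³ mg

The CYP2E1 pathway (48% of clearance) is boosted to 4.1× activity: 0.48 × 4.1 = 1.968.
The remaining 52% of clearance is unaffected.
Relative clearance = 1.968 + 0.52 = 2.488.
Exposure is unchanged when dose changes in proportion to clearance. New dose = 500 mg × 2.488 = 1.24 × 10³ mg.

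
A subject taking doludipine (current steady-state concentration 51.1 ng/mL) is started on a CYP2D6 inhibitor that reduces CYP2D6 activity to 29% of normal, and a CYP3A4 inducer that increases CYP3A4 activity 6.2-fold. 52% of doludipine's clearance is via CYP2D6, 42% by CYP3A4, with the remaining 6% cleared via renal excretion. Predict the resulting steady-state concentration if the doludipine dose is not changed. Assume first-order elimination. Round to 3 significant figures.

The CYP2D6 pathway (52% of clearance) drops to 0.29× activity: 0.52 × 0.29 = 0.1508.
The CYP3A4 pathway (42% of clearance) rises to 6.2× activity: 0.42 × 6.2 = 2.604.
Non-CYP routes (6%) are unchanged.
New clearance relative to baseline: 0.1508 + 2.604 + 0.06 = 2.8148.
New steady-state concentration = 51.1 / 2.8148 = 18.2 ng/mL (concentration scales inversely with clearance).

18.2 ng/mL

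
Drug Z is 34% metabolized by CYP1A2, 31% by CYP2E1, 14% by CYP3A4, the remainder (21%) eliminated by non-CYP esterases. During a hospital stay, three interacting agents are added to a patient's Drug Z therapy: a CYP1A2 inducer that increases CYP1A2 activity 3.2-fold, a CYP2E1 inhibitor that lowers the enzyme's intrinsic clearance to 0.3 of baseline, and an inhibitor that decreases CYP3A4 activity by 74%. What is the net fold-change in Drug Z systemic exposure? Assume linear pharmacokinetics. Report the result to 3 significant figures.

CYP1A2: 0.34 × 3.2 = 1.088
CYP2E1: 0.31 × 0.3 = 0.093
CYP3A4: 0.14 × 0.26 = 0.0364
Other: 0.21 (unchanged)
Relative clearance = 1.088 + 0.093 + 0.0364 + 0.21 = 1.4274.
Because systemic exposure varies inversely with clearance, the combined effect is 1 / 1.4274 = 0.701.

0.701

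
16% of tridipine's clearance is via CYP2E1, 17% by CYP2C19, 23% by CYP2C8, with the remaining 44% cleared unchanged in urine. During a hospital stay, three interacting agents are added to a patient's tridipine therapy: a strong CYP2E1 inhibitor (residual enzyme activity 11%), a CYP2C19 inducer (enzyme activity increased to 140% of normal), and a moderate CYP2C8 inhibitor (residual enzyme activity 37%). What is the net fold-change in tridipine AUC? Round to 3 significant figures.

1.28

The CYP2E1 pathway (16% of clearance) drops to 0.11× activity: 0.16 × 0.11 = 0.0176.
The CYP2C19 pathway (17% of clearance) is boosted to 1.4× activity: 0.17 × 1.4 = 0.238.
The CYP2C8 pathway (23% of clearance) is reduced to 0.37× activity: 0.23 × 0.37 = 0.0851.
Non-CYP routes (44%) are unchanged.
New clearance relative to baseline: 0.0176 + 0.238 + 0.0851 + 0.44 = 0.7807.
Net AUC ratio = 1 / 0.7807 = 1.28.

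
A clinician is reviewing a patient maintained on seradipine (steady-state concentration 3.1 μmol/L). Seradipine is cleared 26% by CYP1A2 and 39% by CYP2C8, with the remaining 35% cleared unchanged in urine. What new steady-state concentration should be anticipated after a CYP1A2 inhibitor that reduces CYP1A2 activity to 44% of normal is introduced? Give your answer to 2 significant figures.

The CYP1A2 pathway (26% of clearance) falls to 0.44× activity: 0.26 × 0.44 = 0.1144.
CYP2C8 (39%) and the residual 35% are unaffected.
CL_new/CL_old = 0.1144 + 0.39 + 0.35 = 0.8544.
Steady-state concentration ∝ 1/CL, so new value = 3.1 / 0.8544 = 3.6 μmol/L.

3.6 μmol/L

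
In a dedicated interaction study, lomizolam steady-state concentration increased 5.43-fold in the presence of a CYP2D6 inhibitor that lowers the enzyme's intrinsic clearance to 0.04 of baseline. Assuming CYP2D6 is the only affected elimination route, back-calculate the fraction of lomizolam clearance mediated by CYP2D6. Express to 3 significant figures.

Call the CYP2D6 fraction fm. After the interaction, CL_new/CL_old = fm × 0.04 + (1 − fm).
Steady-state concentration ratio = 1 / (new CL fraction), so new CL fraction = 1 / 5.43 = 0.1842.
fm × 0.04 + 1 − fm = 0.1842  ⇒  fm × (0.04 − 1) = −0.8158  ⇒  fm = 0.850.

0.850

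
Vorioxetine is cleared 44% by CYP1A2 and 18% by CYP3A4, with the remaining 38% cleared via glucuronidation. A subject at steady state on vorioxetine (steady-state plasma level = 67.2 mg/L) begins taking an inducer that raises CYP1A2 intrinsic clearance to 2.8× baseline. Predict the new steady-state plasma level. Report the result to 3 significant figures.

CYP1A2: 0.44 × 2.8 = 1.232
CYP3A4: 0.18 (unchanged)
Other: 0.38 (unchanged)
Relative clearance = 1.232 + 0.18 + 0.38 = 1.792.
With dosing unchanged, steady-state plasma level scales as 1/CL: 67.2 / 1.792 = 37.5 mg/L.

37.5 mg/L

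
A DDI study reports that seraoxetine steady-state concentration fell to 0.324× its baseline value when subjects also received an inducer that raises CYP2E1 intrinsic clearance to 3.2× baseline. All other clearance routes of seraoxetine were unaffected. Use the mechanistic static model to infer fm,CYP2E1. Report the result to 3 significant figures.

Let x = fm,CYP2E1. Because steady-state concentration ∝ 1/CL, relative clearance rose to 1/0.324 = 3.086.
Setting x·3.2 + (1 − x) = 3.086 and solving: x = (3.086 − 1)/(3.2 − 1) = 0.948.

0.948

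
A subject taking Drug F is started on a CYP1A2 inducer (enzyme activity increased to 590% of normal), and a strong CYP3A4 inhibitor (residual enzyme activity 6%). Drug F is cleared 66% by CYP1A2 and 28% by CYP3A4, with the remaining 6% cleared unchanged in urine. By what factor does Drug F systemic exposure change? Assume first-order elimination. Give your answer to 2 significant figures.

CYP1A2: 0.66 × 5.9 = 3.894
CYP3A4: 0.28 × 0.06 = 0.0168
Other: 0.06 (unchanged)
Relative clearance = 3.894 + 0.0168 + 0.06 = 3.9708.
Because systemic exposure varies inversely with clearance, the combined effect is 1 / 3.9708 = 0.25.

0.25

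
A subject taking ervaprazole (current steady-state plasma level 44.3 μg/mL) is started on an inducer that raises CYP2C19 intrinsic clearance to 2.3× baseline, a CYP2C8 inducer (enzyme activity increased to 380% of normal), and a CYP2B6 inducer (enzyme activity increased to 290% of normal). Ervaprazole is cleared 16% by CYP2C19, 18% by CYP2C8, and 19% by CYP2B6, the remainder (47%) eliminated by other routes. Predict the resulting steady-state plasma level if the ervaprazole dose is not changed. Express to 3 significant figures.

The CYP2C19 pathway (16% of clearance) is boosted to 2.3× activity: 0.16 × 2.3 = 0.368.
The CYP2C8 pathway (18% of clearance) increases to 3.8× activity: 0.18 × 3.8 = 0.684.
The CYP2B6 pathway (19% of clearance) rises to 2.9× activity: 0.19 × 2.9 = 0.551.
Non-CYP routes (47%) are unchanged.
Relative clearance = 0.368 + 0.684 + 0.551 + 0.47 = 2.073.
New steady-state plasma level = 44.3 / 2.073 = 21.4 μg/mL (concentration scales inversely with clearance).

21.4 μg/mL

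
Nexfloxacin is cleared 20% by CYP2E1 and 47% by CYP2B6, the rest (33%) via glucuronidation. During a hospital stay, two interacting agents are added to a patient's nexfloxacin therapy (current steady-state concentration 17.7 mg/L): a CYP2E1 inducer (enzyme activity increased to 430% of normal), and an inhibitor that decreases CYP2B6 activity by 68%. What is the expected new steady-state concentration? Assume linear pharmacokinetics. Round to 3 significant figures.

The CYP2E1 pathway (20% of clearance) is boosted to 4.3× activity: 0.2 × 4.3 = 0.86.
The CYP2B6 pathway (47% of clearance) drops to 0.32× activity: 0.47 × 0.32 = 0.1504.
The remaining 33% of clearance is unaffected.
Relative clearance = 0.86 + 0.1504 + 0.33 = 1.3404.
Dividing the baseline by the relative clearance: 17.7 / 1.3404 = 13.2 mg/L.

13.2 mg/L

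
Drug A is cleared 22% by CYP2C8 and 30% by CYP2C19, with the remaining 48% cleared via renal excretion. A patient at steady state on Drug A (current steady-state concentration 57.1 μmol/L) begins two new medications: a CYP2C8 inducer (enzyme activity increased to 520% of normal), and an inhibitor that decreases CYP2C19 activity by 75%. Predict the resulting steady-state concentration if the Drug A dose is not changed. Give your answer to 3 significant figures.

The CYP2C8 pathway (22% of clearance) is boosted to 5.2× activity: 0.22 × 5.2 = 1.144.
The CYP2C19 pathway (30% of clearance) is reduced to 0.25× activity: 0.3 × 0.25 = 0.075.
Non-CYP routes (48%) are unchanged.
CL_new/CL_old = 1.144 + 0.075 + 0.48 = 1.699.
New steady-state concentration = 57.1 / 1.699 = 33.6 μmol/L (concentration scales inversely with clearance).

33.6 μmol/L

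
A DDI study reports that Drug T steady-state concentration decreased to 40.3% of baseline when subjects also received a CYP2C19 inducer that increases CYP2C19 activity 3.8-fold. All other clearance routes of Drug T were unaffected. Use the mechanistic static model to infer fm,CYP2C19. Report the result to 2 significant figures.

0.53

CL'/CL = 1 / 0.403 = 2.481
3.8·fm + (1 − fm) = 2.481
fm = (2.481 − 1) / (3.8 − 1) = 0.53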